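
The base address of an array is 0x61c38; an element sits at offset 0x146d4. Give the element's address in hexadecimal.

0x7630c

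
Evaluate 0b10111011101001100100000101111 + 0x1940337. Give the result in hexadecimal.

0x1908CB66

0b10111011101001100100000101111 = 0x1774C82F in hexadecimal.
Add column by column in base 16, right to left:
  F+7 = 6 carry 1
  2+3+1 = 6
  8+3 = B
  C+0 = C
  4+4 = 8
  7+9 = 0 carry 1
  7+1+1 = 9
  1+0 = 1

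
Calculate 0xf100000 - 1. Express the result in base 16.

0xf0fffff

The trailing 5 digits are 0, so subtracting 1 borrows through: they become F and the next digit up decrements.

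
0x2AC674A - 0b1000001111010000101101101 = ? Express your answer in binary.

0b1101001001100010111011101

0x2AC674A = 0b10101011000110011101001010 in binary.
Subtract column by column in base 2:
  0-1 → 1 (borrow)
  1-0-1 → 0
  0-1 → 1 (borrow)
  1-1-1 → 1 (borrow)
  0-0-1 → 1 (borrow)
  0-1-1 → 0 (borrow)
  1-1-1 → 1 (borrow)
  0-0-1 → 1 (borrow)
  1-1-1 → 1 (borrow)
  1-0-1 → 0
  1-0 → 1
  0-0 → 0
  0-0 → 0
  1-1 → 0
  1-0 → 1
  0-1 → 1 (borrow)
  0-1-1 → 0 (borrow)
  0-1-1 → 0 (borrow)
  1-1-1 → 1 (borrow)
  1-0-1 → 0
  0-0 → 0
  1-0 → 1
  0-0 → 0
  1-0 → 1
  0-1 → 1 (borrow)
  1-0-1 → 0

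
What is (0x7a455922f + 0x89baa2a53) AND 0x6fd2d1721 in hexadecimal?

0x3d2d1400

Add column by column in base 16, right to left:
  f+3 = 2 carry 1
  2+5+1 = 8
  2+a = c
  9+2 = b
  5+a = f
  5+a = f
  4+b = f
  a+9 = 3 carry 1
  7+8+1 = 0 carry 1
  final carry 1
Sum = 0x103fffbc82; now AND with 0x6fd2d1721:
  1&0=0, 0&6=0, 3&f=3, f&d=d, f&2=2, f&d=d, b&1=1, c&7=4, 8&2=0, 2&1=0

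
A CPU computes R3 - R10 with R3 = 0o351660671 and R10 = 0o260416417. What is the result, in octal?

0o71242252

Subtract column by column in base 8:
  1-7 → 2 (borrow)
  7-1-1 → 5
  6-4 → 2
  0-6 → 2 (borrow)
  6-1-1 → 4
  6-4 → 2
  1-0 → 1
  5-6 → 7 (borrow)
  3-2-1 → 0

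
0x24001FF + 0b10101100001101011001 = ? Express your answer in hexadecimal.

0b10101100001101011001 = 0xAC359 in hexadecimal.
Add column by column in base 16, right to left:
  F+9 = 8 carry 1
  F+5+1 = 5 carry 1
  1+3+1 = 5
  0+C = C
  0+A = A
  4+0 = 4
  2+0 = 2

0x24AC558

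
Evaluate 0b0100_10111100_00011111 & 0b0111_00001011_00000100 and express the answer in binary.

0b01000000100000000100

AND bit by bit (1 only where both bits are 1):
  01001011110000011111
& 01110000101100000100
= 01000000100000000100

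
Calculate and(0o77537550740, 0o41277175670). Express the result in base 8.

AND each oct digit independently (no carries):
  7&4=4, 7&1=1, 5&2=0, 3&7=3, 7&7=7, 5&1=1, 5&7=5, 0&5=0, 7&6=6, 4&7=4, 0&0=0

0o41037150640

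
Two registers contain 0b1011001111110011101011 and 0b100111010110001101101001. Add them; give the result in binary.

0b110010100110000001010100

Add column by column in base 2, right to left:
  1+1 = 0 carry 1
  1+0+1 = 0 carry 1
  0+0+1 = 1
  1+1 = 0 carry 1
  0+0+1 = 1
  1+1 = 0 carry 1
  1+1+1 = 1 carry 1
  1+0+1 = 0 carry 1
  0+1+1 = 0 carry 1
  0+1+1 = 0 carry 1
  1+0+1 = 0 carry 1
  1+0+1 = 0 carry 1
  1+0+1 = 0 carry 1
  1+1+1 = 1 carry 1
  1+1+1 = 1 carry 1
  1+0+1 = 0 carry 1
  0+1+1 = 0 carry 1
  0+0+1 = 1
  1+1 = 0 carry 1
  1+1+1 = 1 carry 1
  0+1+1 = 0 carry 1
  1+0+1 = 0 carry 1
  0+0+1 = 1
  0+1 = 1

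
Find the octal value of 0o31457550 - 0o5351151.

Subtract column by column in base 8:
  0-1 → 7 (borrow)
  5-5-1 → 7 (borrow)
  5-1-1 → 3
  7-1 → 6
  5-5 → 0
  4-3 → 1
  1-5 → 4 (borrow)
  3-0-1 → 2

0o24106377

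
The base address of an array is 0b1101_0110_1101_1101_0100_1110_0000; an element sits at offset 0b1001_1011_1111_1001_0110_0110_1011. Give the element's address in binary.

0b10111001011010110101101001011

Add column by column in base 2, right to left:
  0+1 = 1
  0+1 = 1
  0+0 = 0
  0+1 = 1
  0+0 = 0
  1+1 = 0 carry 1
  1+1+1 = 1 carry 1
  1+0+1 = 0 carry 1
  0+0+1 = 1
  0+1 = 1
  1+1 = 0 carry 1
  0+0+1 = 1
  1+1 = 0 carry 1
  0+0+1 = 1
  1+0 = 1
  1+1 = 0 carry 1
  1+1+1 = 1 carry 1
  0+1+1 = 0 carry 1
  1+1+1 = 1 carry 1
  1+1+1 = 1 carry 1
  0+1+1 = 0 carry 1
  1+1+1 = 1 carry 1
  1+0+1 = 0 carry 1
  0+1+1 = 0 carry 1
  1+1+1 = 1 carry 1
  0+0+1 = 1
  1+0 = 1
  1+1 = 0 carry 1
  final carry 1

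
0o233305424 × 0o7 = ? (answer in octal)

0o2077546614

Multiply each base-8 digit by 7, carrying:
  4×7 = 28 → write 4 carry 3
  2×7+3 = 17 → write 1 carry 2
  4×7+2 = 30 → write 6 carry 3
  5×7+3 = 38 → write 6 carry 4
  0×7+4 = 4 → write 4
  3×7 = 21 → write 5 carry 2
  3×7+2 = 23 → write 7 carry 2
  3×7+2 = 23 → write 7 carry 2
  2×7+2 = 16 → write 0 carry 2
  remaining carry: 2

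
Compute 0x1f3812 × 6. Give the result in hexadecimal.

0xbb506c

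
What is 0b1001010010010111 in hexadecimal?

Group the bits into nibbles: 1001 0100 1001 0111 → 9497.

0x9497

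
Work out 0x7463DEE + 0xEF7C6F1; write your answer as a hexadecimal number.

0x163E04DF

Add column by column in base 16, right to left:
  E+1 = F
  E+F = D carry 1
  D+6+1 = 4 carry 1
  3+C+1 = 0 carry 1
  6+7+1 = E
  4+F = 3 carry 1
  7+E+1 = 6 carry 1
  final carry 1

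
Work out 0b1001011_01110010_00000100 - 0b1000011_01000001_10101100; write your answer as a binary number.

0b10000011000001011000

Subtract column by column in base 2:
  0-0 → 0
  0-0 → 0
  1-1 → 0
  0-1 → 1 (borrow)
  0-0-1 → 1 (borrow)
  0-1-1 → 0 (borrow)
  0-0-1 → 1 (borrow)
  0-1-1 → 0 (borrow)
  0-1-1 → 0 (borrow)
  1-0-1 → 0
  0-0 → 0
  0-0 → 0
  1-0 → 1
  1-0 → 1
  1-1 → 0
  0-0 → 0
  1-1 → 0
  1-1 → 0
  0-0 → 0
  1-0 → 1
  0-0 → 0
  0-0 → 0
  1-1 → 0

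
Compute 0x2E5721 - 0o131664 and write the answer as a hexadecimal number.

0x2DA36D

0o131664 = 0xB3B4 in hexadecimal.
Subtract column by column in base 16:
  1-4 → D (borrow)
  2-B-1 → 6 (borrow)
  7-3-1 → 3
  5-B → A (borrow)
  E-0-1 → D
  2-0 → 2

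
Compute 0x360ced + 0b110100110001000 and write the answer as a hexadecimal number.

0x367675

0b110100110001000 = 0x6988 in hexadecimal.
Add column by column in base 16, right to left:
  d+8 = 5 carry 1
  e+8+1 = 7 carry 1
  c+9+1 = 6 carry 1
  0+6+1 = 7
  6+0 = 6
  3+0 = 3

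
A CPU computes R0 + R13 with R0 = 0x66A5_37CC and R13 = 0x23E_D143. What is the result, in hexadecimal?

Add column by column in base 16, right to left:
  C+3 = F
  C+4 = 0 carry 1
  7+1+1 = 9
  3+D = 0 carry 1
  5+E+1 = 4 carry 1
  A+3+1 = E
  6+2 = 8
  6+0 = 6

0x68E4090F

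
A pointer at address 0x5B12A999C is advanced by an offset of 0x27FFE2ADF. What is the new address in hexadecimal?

0x83128C47B

Add column by column in base 16, right to left:
  C+F = B carry 1
  9+D+1 = 7 carry 1
  9+A+1 = 4 carry 1
  9+2+1 = C
  A+E = 8 carry 1
  2+F+1 = 2 carry 1
  1+F+1 = 1 carry 1
  B+7+1 = 3 carry 1
  5+2+1 = 8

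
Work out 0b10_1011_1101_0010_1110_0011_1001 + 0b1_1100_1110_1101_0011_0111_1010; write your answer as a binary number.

Add column by column in base 2, right to left:
  1+0 = 1
  0+1 = 1
  0+0 = 0
  1+1 = 0 carry 1
  1+1+1 = 1 carry 1
  1+1+1 = 1 carry 1
  0+1+1 = 0 carry 1
  0+0+1 = 1
  0+1 = 1
  1+1 = 0 carry 1
  1+0+1 = 0 carry 1
  1+0+1 = 0 carry 1
  0+1+1 = 0 carry 1
  1+0+1 = 0 carry 1
  0+1+1 = 0 carry 1
  0+1+1 = 0 carry 1
  1+0+1 = 0 carry 1
  0+1+1 = 0 carry 1
  1+1+1 = 1 carry 1
  1+1+1 = 1 carry 1
  1+0+1 = 0 carry 1
  1+0+1 = 0 carry 1
  0+1+1 = 0 carry 1
  1+1+1 = 1 carry 1
  0+1+1 = 0 carry 1
  1+0+1 = 0 carry 1
  final carry 1

0b100100011000000000110110011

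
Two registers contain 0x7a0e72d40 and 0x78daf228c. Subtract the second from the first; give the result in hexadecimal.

0x13380ab4

Subtract column by column in base 16:
  0-c → 4 (borrow)
  4-8-1 → b (borrow)
  d-2-1 → a
  2-2 → 0
  7-f → 8 (borrow)
  e-a-1 → 3
  0-d → 3 (borrow)
  a-8-1 → 1
  7-7 → 0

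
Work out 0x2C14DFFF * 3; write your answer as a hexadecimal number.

0x843E9FFD

Multiply each base-16 digit by 3, carrying:
  F×3 = 45 → write D carry 2
  F×3+2 = 47 → write F carry 2
  F×3+2 = 47 → write F carry 2
  D×3+2 = 41 → write 9 carry 2
  4×3+2 = 14 → write E
  1×3 = 3 → write 3
  C×3 = 36 → write 4 carry 2
  2×3+2 = 8 → write 8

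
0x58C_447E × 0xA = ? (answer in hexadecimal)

0x377AACEC

Multiply each base-16 digit by 10, carrying:
  E×10 = 140 → write C carry 8
  7×10+8 = 78 → write E carry 4
  4×10+4 = 44 → write C carry 2
  4×10+2 = 42 → write A carry 2
  C×10+2 = 122 → write A carry 7
  8×10+7 = 87 → write 7 carry 5
  5×10+5 = 55 → write 7 carry 3
  remaining carry: 3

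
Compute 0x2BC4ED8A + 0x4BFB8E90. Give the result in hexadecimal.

0x77C07C1A

Add column by column in base 16, right to left:
  A+0 = A
  8+9 = 1 carry 1
  D+E+1 = C carry 1
  E+8+1 = 7 carry 1
  4+B+1 = 0 carry 1
  C+F+1 = C carry 1
  B+B+1 = 7 carry 1
  2+4+1 = 7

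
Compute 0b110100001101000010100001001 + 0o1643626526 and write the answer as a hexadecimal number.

0b110100001101000010100001001 = 0x6868509 in hexadecimal.
0o1643626526 = 0xe8f2d56 in hexadecimal.
Add column by column in base 16, right to left:
  9+6 = f
  0+5 = 5
  5+d = 2 carry 1
  8+2+1 = b
  6+f = 5 carry 1
  8+8+1 = 1 carry 1
  6+e+1 = 5 carry 1
  final carry 1

0x1515b25f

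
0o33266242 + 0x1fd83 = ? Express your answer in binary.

0o33266242 = 0b11011010110110010100010 in binary.
0x1fd83 = 0b11111110110000011 in binary.
Add column by column in base 2, right to left:
  0+1 = 1
  1+1 = 0 carry 1
  0+0+1 = 1
  0+0 = 0
  0+0 = 0
  1+0 = 1
  0+0 = 0
  1+1 = 0 carry 1
  0+1+1 = 0 carry 1
  0+0+1 = 1
  1+1 = 0 carry 1
  1+1+1 = 1 carry 1
  0+1+1 = 0 carry 1
  1+1+1 = 1 carry 1
  1+1+1 = 1 carry 1
  0+1+1 = 0 carry 1
  1+1+1 = 1 carry 1
  0+0+1 = 1
  1+0 = 1
  1+0 = 1
  0+0 = 0
  1+0 = 1
  1+0 = 1

0b11011110110101000100101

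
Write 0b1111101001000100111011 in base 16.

0x3E913B

Group the bits into nibbles: 0011 1110 1001 0001 0011 1011 → 3E913B.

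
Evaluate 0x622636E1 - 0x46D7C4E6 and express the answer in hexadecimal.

0x1B4E71FB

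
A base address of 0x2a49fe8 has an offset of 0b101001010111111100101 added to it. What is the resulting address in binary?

0b10101110010100111111001101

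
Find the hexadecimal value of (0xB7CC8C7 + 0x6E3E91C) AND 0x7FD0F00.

Add column by column in base 16, right to left:
  7+C = 3 carry 1
  C+1+1 = E
  8+9 = 1 carry 1
  C+E+1 = B carry 1
  C+3+1 = 0 carry 1
  7+E+1 = 6 carry 1
  B+6+1 = 2 carry 1
  final carry 1
Sum = 0x1260B1E3; now AND with 0x7FD0F00:
  1&0=0, 2&7=2, 6&F=6, 0&D=0, B&0=0, 1&F=1, E&0=0, 3&0=0

0x2600100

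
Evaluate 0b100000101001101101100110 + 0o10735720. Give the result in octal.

0o51453466

0b100000101001101101100110 = 0o40515546 in octal.
Add column by column in base 8, right to left:
  6+0 = 6
  4+2 = 6
  5+7 = 4 carry 1
  5+5+1 = 3 carry 1
  1+3+1 = 5
  5+7 = 4 carry 1
  0+0+1 = 1
  4+1 = 5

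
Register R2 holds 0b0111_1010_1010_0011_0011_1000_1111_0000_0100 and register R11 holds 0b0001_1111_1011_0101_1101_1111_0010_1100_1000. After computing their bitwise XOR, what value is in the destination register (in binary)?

0b011001010001011011100111110111001100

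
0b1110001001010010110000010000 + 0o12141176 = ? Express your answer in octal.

0b1110001001010010110000010000 = 0o1611226020 in octal.
Add column by column in base 8, right to left:
  0+6 = 6
  2+7 = 1 carry 1
  0+1+1 = 2
  6+1 = 7
  2+4 = 6
  2+1 = 3
  1+2 = 3
  1+1 = 2
  6+0 = 6
  1+0 = 1

0o1623367216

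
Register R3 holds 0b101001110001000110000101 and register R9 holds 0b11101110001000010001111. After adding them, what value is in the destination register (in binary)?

0b1000111100010001000010100

Add column by column in base 2, right to left:
  1+1 = 0 carry 1
  0+1+1 = 0 carry 1
  1+1+1 = 1 carry 1
  0+1+1 = 0 carry 1
  0+0+1 = 1
  0+0 = 0
  0+0 = 0
  1+1 = 0 carry 1
  1+0+1 = 0 carry 1
  0+0+1 = 1
  0+0 = 0
  0+0 = 0
  1+1 = 0 carry 1
  0+0+1 = 1
  0+0 = 0
  0+0 = 0
  1+1 = 0 carry 1
  1+1+1 = 1 carry 1
  1+1+1 = 1 carry 1
  0+0+1 = 1
  0+1 = 1
  1+1 = 0 carry 1
  0+1+1 = 0 carry 1
  1+0+1 = 0 carry 1
  final carry 1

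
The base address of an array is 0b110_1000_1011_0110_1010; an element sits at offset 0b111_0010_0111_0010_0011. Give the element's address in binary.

Add column by column in base 2, right to left:
  0+1 = 1
  1+1 = 0 carry 1
  0+0+1 = 1
  1+0 = 1
  0+0 = 0
  1+1 = 0 carry 1
  1+0+1 = 0 carry 1
  0+0+1 = 1
  1+1 = 0 carry 1
  1+1+1 = 1 carry 1
  0+1+1 = 0 carry 1
  1+0+1 = 0 carry 1
  0+0+1 = 1
  0+1 = 1
  0+0 = 0
  1+0 = 1
  0+1 = 1
  1+1 = 0 carry 1
  1+1+1 = 1 carry 1
  final carry 1

0b11011011001010001101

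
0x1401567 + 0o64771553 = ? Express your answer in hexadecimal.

0x21408D2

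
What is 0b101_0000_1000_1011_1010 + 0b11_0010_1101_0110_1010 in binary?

Add column by column in base 2, right to left:
  0+0 = 0
  1+1 = 0 carry 1
  0+0+1 = 1
  1+1 = 0 carry 1
  1+0+1 = 0 carry 1
  1+1+1 = 1 carry 1
  0+1+1 = 0 carry 1
  1+0+1 = 0 carry 1
  0+1+1 = 0 carry 1
  0+0+1 = 1
  0+1 = 1
  1+1 = 0 carry 1
  0+0+1 = 1
  0+1 = 1
  0+0 = 0
  0+0 = 0
  1+1 = 0 carry 1
  0+1+1 = 0 carry 1
  1+0+1 = 0 carry 1
  final carry 1

0b10000011011000100100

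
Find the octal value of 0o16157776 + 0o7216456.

0o25376454

Add column by column in base 8, right to left:
  6+6 = 4 carry 1
  7+5+1 = 5 carry 1
  7+4+1 = 4 carry 1
  7+6+1 = 6 carry 1
  5+1+1 = 7
  1+2 = 3
  6+7 = 5 carry 1
  1+0+1 = 2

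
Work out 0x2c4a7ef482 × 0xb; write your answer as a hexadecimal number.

0x1e733748196

Multiply each base-16 digit by 11, carrying:
  2×11 = 22 → write 6 carry 1
  8×11+1 = 89 → write 9 carry 5
  4×11+5 = 49 → write 1 carry 3
  f×11+3 = 168 → write 8 carry 10
  e×11+10 = 164 → write 4 carry 10
  7×11+10 = 87 → write 7 carry 5
  a×11+5 = 115 → write 3 carry 7
  4×11+7 = 51 → write 3 carry 3
  c×11+3 = 135 → write 7 carry 8
  2×11+8 = 30 → write e carry 1
  remaining carry: 1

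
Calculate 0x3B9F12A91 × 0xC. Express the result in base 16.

Multiply each base-16 digit by 12, carrying:
  1×12 = 12 → write C
  9×12 = 108 → write C carry 6
  A×12+6 = 126 → write E carry 7
  2×12+7 = 31 → write F carry 1
  1×12+1 = 13 → write D
  F×12 = 180 → write 4 carry 11
  9×12+11 = 119 → write 7 carry 7
  B×12+7 = 139 → write B carry 8
  3×12+8 = 44 → write C carry 2
  remaining carry: 2

0x2CB74DFECC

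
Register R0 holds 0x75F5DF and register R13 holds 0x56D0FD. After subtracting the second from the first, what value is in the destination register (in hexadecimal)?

Subtract column by column in base 16:
  F-D → 2
  D-F → E (borrow)
  5-0-1 → 4
  F-D → 2
  5-6 → F (borrow)
  7-5-1 → 1

0x1F24E2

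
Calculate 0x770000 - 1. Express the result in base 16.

0x76FFFF

The trailing 4 digits are 0, so subtracting 1 borrows through: they become F and the next digit up decrements.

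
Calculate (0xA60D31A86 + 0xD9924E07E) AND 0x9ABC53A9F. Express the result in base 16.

Add column by column in base 16, right to left:
  6+E = 4 carry 1
  8+7+1 = 0 carry 1
  A+0+1 = B
  1+E = F
  3+4 = 7
  D+2 = F
  0+9 = 9
  6+9 = F
  A+D = 7 carry 1
  final carry 1
Sum = 0x17F9F7FB04; now AND with 0x9ABC53A9F:
  1&0=0, 7&9=1, F&A=A, 9&B=9, F&C=C, 7&5=5, F&3=3, B&A=A, 0&9=0, 4&F=4

0x1A9C53A04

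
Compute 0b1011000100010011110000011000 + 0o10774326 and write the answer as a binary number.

0b1011001101010011010011101110

0o10774326 = 0b1000111111100011010110 in binary.
Add column by column in base 2, right to left:
  0+0 = 0
  0+1 = 1
  0+1 = 1
  1+0 = 1
  1+1 = 0 carry 1
  0+0+1 = 1
  0+1 = 1
  0+1 = 1
  0+0 = 0
  0+0 = 0
  1+0 = 1
  1+1 = 0 carry 1
  1+1+1 = 1 carry 1
  1+1+1 = 1 carry 1
  0+1+1 = 0 carry 1
  0+1+1 = 0 carry 1
  1+1+1 = 1 carry 1
  0+1+1 = 0 carry 1
  0+0+1 = 1
  0+0 = 0
  1+0 = 1
  0+1 = 1
  0+0 = 0
  0+0 = 0
  1+0 = 1
  1+0 = 1
  0+0 = 0
  1+0 = 1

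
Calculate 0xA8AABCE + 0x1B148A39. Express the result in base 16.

Add column by column in base 16, right to left:
  E+9 = 7 carry 1
  C+3+1 = 0 carry 1
  B+A+1 = 6 carry 1
  A+8+1 = 3 carry 1
  A+4+1 = F
  8+1 = 9
  A+B = 5 carry 1
  0+1+1 = 2

0x259F3607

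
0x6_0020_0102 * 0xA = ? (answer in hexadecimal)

0x3C01400A14

Multiply each base-16 digit by 10, carrying:
  2×10 = 20 → write 4 carry 1
  0×10+1 = 1 → write 1
  1×10 = 10 → write A
  0×10 = 0 → write 0
  0×10 = 0 → write 0
  2×10 = 20 → write 4 carry 1
  0×10+1 = 1 → write 1
  0×10 = 0 → write 0
  6×10 = 60 → write C carry 3
  remaining carry: 3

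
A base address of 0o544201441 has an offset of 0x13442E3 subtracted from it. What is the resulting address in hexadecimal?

0x45CC03E

0o544201441 = 0x5910321 in hexadecimal.
Subtract column by column in base 16:
  1-3 → E (borrow)
  2-E-1 → 3 (borrow)
  3-2-1 → 0
  0-4 → C (borrow)
  1-4-1 → C (borrow)
  9-3-1 → 5
  5-1 → 4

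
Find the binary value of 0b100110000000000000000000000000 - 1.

0b100101111111111111111111111111

The trailing 25 digits are 0, so subtracting 1 borrows through: they become 1 and the next digit up decrements.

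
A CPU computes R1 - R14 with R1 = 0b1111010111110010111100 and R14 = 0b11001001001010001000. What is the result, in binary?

0b1100001110101000110100

Subtract column by column in base 2:
  0-0 → 0
  0-0 → 0
  1-0 → 1
  1-1 → 0
  1-0 → 1
  1-0 → 1
  0-0 → 0
  1-1 → 0
  0-0 → 0
  0-1 → 1 (borrow)
  1-0-1 → 0
  1-0 → 1
  1-1 → 0
  1-0 → 1
  1-0 → 1
  0-1 → 1 (borrow)
  1-0-1 → 0
  0-0 → 0
  1-1 → 0
  1-1 → 0
  1-0 → 1
  1-0 → 1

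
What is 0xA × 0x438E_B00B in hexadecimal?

0x2A392E06E

Multiply each base-16 digit by 10, carrying:
  B×10 = 110 → write E carry 6
  0×10+6 = 6 → write 6
  0×10 = 0 → write 0
  B×10 = 110 → write E carry 6
  E×10+6 = 146 → write 2 carry 9
  8×10+9 = 89 → write 9 carry 5
  3×10+5 = 35 → write 3 carry 2
  4×10+2 = 42 → write A carry 2
  remaining carry: 2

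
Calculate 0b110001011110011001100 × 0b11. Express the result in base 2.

0b10010100011011001100100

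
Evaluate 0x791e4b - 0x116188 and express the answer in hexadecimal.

Subtract column by column in base 16:
  b-8 → 3
  4-8 → c (borrow)
  e-1-1 → c
  1-6 → b (borrow)
  9-1-1 → 7
  7-1 → 6

0x67bcc3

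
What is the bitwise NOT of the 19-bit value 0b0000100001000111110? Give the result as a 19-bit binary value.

0b1111011110111000001

Invert each bit: 0000100001000111110 → 1111011110111000001.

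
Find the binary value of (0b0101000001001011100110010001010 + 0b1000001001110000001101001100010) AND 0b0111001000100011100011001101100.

0b101001000100011100011001101100

Add column by column in base 2, right to left:
  0+0 = 0
  1+1 = 0 carry 1
  0+0+1 = 1
  1+0 = 1
  0+0 = 0
  0+1 = 1
  0+1 = 1
  1+0 = 1
  0+0 = 0
  0+1 = 1
  1+0 = 1
  1+1 = 0 carry 1
  0+1+1 = 0 carry 1
  0+0+1 = 1
  1+0 = 1
  1+0 = 1
  1+0 = 1
  0+0 = 0
  1+0 = 1
  0+1 = 1
  0+1 = 1
  1+1 = 0 carry 1
  0+0+1 = 1
  0+0 = 0
  0+1 = 1
  0+0 = 0
  0+0 = 0
  1+0 = 1
  0+0 = 0
  1+0 = 1
  0+1 = 1
Sum = 0b1101001010111011110011011101100; now AND with 0b0111001000100011100011001101100:
  1101001010111011110011011101100
& 0111001000100011100011001101100
= 0101001000100011100011001101100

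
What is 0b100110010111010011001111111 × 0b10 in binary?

0b1001100101110100110011111110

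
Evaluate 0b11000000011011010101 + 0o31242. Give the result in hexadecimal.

0b11000000011011010101 = 0xC06D5 in hexadecimal.
0o31242 = 0x32A2 in hexadecimal.
Add column by column in base 16, right to left:
  5+2 = 7
  D+A = 7 carry 1
  6+2+1 = 9
  0+3 = 3
  C+0 = C

0xC3977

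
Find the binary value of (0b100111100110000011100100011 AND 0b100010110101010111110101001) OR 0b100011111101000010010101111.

0b100111100110000011100100011 AND 0b100010110101010111110101001 = 0b100010100100000011100100001.
Then OR with 0b100011111101000010010101111.

0b100011111101000011110101111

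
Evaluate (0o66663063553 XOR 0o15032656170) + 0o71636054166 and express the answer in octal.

First 0o66663063553 XOR 0o15032656170 = 0o73651635423.
Add column by column in base 8, right to left:
  3+6 = 1 carry 1
  2+6+1 = 1 carry 1
  4+1+1 = 6
  5+4 = 1 carry 1
  3+5+1 = 1 carry 1
  6+0+1 = 7
  1+6 = 7
  5+3 = 0 carry 1
  6+6+1 = 5 carry 1
  3+1+1 = 5
  7+7 = 6 carry 1
  final carry 1

0o165507711611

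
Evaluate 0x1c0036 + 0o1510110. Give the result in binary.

0b1000101001000001111110

0x1c0036 = 0b111000000000000110110 in binary.
0o1510110 = 0b1101001000001001000 in binary.
Add column by column in base 2, right to left:
  0+0 = 0
  1+0 = 1
  1+0 = 1
  0+1 = 1
  1+0 = 1
  1+0 = 1
  0+1 = 1
  0+0 = 0
  0+0 = 0
  0+0 = 0
  0+0 = 0
  0+0 = 0
  0+1 = 1
  0+0 = 0
  0+0 = 0
  0+1 = 1
  0+0 = 0
  0+1 = 1
  1+1 = 0 carry 1
  1+0+1 = 0 carry 1
  1+0+1 = 0 carry 1
  final carry 1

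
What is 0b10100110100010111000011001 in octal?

0o246427031

Group the bits in threes: 010 100 110 100 010 111 000 011 001 → 246427031.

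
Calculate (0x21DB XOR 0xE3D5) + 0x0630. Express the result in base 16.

0xC83E

First 0x21DB XOR 0xE3D5 = 0xC20E.
Add column by column in base 16, right to left:
  E+0 = E
  0+3 = 3
  2+6 = 8
  C+0 = C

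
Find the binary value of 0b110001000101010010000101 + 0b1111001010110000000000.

Add column by column in base 2, right to left:
  1+0 = 1
  0+0 = 0
  1+0 = 1
  0+0 = 0
  0+0 = 0
  0+0 = 0
  0+0 = 0
  1+0 = 1
  0+0 = 0
  0+0 = 0
  1+1 = 0 carry 1
  0+1+1 = 0 carry 1
  1+0+1 = 0 carry 1
  0+1+1 = 0 carry 1
  1+0+1 = 0 carry 1
  0+1+1 = 0 carry 1
  0+0+1 = 1
  0+0 = 0
  1+1 = 0 carry 1
  0+1+1 = 0 carry 1
  0+1+1 = 0 carry 1
  0+1+1 = 0 carry 1
  1+0+1 = 0 carry 1
  1+0+1 = 0 carry 1
  final carry 1

0b1000000010000000010000101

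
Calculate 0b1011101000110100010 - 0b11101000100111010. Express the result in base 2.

Subtract column by column in base 2:
  0-0 → 0
  1-1 → 0
  0-0 → 0
  0-1 → 1 (borrow)
  0-1-1 → 0 (borrow)
  1-1-1 → 1 (borrow)
  0-0-1 → 1 (borrow)
  1-0-1 → 0
  1-1 → 0
  0-0 → 0
  0-0 → 0
  0-0 → 0
  1-1 → 0
  0-0 → 0
  1-1 → 0
  1-1 → 0
  1-1 → 0
  0-0 → 0
  1-0 → 1

0b1000000000001101000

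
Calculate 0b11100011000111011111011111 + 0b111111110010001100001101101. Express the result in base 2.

0b1011100001011001000001001100

Add column by column in base 2, right to left:
  1+1 = 0 carry 1
  1+0+1 = 0 carry 1
  1+1+1 = 1 carry 1
  1+1+1 = 1 carry 1
  1+0+1 = 0 carry 1
  0+1+1 = 0 carry 1
  1+1+1 = 1 carry 1
  1+0+1 = 0 carry 1
  1+0+1 = 0 carry 1
  1+0+1 = 0 carry 1
  1+0+1 = 0 carry 1
  0+1+1 = 0 carry 1
  1+1+1 = 1 carry 1
  1+0+1 = 0 carry 1
  1+0+1 = 0 carry 1
  0+0+1 = 1
  0+1 = 1
  0+0 = 0
  1+0 = 1
  1+1 = 0 carry 1
  0+1+1 = 0 carry 1
  0+1+1 = 0 carry 1
  0+1+1 = 0 carry 1
  1+1+1 = 1 carry 1
  1+1+1 = 1 carry 1
  1+1+1 = 1 carry 1
  0+1+1 = 0 carry 1
  final carry 1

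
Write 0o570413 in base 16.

0x2F10B

Each octal digit is 3 bits: 5=101 7=111 0=000 4=100 1=001 3=011.
Group the bits into nibbles: 0010 1111 0001 0000 1011 → 2F10B.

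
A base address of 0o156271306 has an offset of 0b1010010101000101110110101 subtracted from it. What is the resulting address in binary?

0o156271306 = 0b1101110010111001011000110 in binary.
Subtract column by column in base 2:
  0-1 → 1 (borrow)
  1-0-1 → 0
  1-1 → 0
  0-0 → 0
  0-1 → 1 (borrow)
  0-1-1 → 0 (borrow)
  1-0-1 → 0
  1-1 → 0
  0-1 → 1 (borrow)
  1-1-1 → 1 (borrow)
  0-0-1 → 1 (borrow)
  0-1-1 → 0 (borrow)
  1-0-1 → 0
  1-0 → 1
  1-0 → 1
  0-1 → 1 (borrow)
  1-0-1 → 0
  0-1 → 1 (borrow)
  0-0-1 → 1 (borrow)
  1-1-1 → 1 (borrow)
  1-0-1 → 0
  1-0 → 1
  0-1 → 1 (borrow)
  1-0-1 → 0
  1-1 → 0

0b11011101110011100010001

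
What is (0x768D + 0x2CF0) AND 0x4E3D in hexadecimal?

Add column by column in base 16, right to left:
  D+0 = D
  8+F = 7 carry 1
  6+C+1 = 3 carry 1
  7+2+1 = A
Sum = 0xA37D; now AND with 0x4E3D:
  A&4=0, 3&E=2, 7&3=3, D&D=D

0x23D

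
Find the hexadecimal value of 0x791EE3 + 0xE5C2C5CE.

Add column by column in base 16, right to left:
  3+E = 1 carry 1
  E+C+1 = B carry 1
  E+5+1 = 4 carry 1
  1+C+1 = E
  9+2 = B
  7+C = 3 carry 1
  0+5+1 = 6
  0+E = E

0xE63BE4B1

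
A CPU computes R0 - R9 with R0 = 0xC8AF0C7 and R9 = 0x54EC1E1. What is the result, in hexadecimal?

Subtract column by column in base 16:
  7-1 → 6
  C-E → E (borrow)
  0-1-1 → E (borrow)
  F-C-1 → 2
  A-E → C (borrow)
  8-4-1 → 3
  C-5 → 7

0x73C2EE6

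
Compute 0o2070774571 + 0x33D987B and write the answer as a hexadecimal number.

0o2070774571 = 0x10E3F979 in hexadecimal.
Add column by column in base 16, right to left:
  9+B = 4 carry 1
  7+7+1 = F
  9+8 = 1 carry 1
  F+9+1 = 9 carry 1
  3+D+1 = 1 carry 1
  E+3+1 = 2 carry 1
  0+3+1 = 4
  1+0 = 1

0x142191F4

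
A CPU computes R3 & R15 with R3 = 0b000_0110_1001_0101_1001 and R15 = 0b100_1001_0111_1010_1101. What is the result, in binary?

0b0000000000100001001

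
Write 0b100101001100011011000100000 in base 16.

0x4a63620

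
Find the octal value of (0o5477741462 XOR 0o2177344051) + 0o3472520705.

0o13173126340

First 0o5477741462 XOR 0o2177344051 = 0o7500405433.
Add column by column in base 8, right to left:
  3+5 = 0 carry 1
  3+0+1 = 4
  4+7 = 3 carry 1
  5+0+1 = 6
  0+2 = 2
  4+5 = 1 carry 1
  0+2+1 = 3
  0+7 = 7
  5+4 = 1 carry 1
  7+3+1 = 3 carry 1
  final carry 1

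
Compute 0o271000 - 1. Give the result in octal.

0o270777

The trailing 3 digits are 0, so subtracting 1 borrows through: they become 7 and the next digit up decrements.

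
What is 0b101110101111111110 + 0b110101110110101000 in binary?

0b1100100100110100110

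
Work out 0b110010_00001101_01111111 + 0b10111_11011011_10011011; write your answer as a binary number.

Add column by column in base 2, right to left:
  1+1 = 0 carry 1
  1+1+1 = 1 carry 1
  1+0+1 = 0 carry 1
  1+1+1 = 1 carry 1
  1+1+1 = 1 carry 1
  1+0+1 = 0 carry 1
  1+0+1 = 0 carry 1
  0+1+1 = 0 carry 1
  1+1+1 = 1 carry 1
  0+1+1 = 0 carry 1
  1+0+1 = 0 carry 1
  1+1+1 = 1 carry 1
  0+1+1 = 0 carry 1
  0+0+1 = 1
  0+1 = 1
  0+1 = 1
  0+1 = 1
  1+1 = 0 carry 1
  0+1+1 = 0 carry 1
  0+0+1 = 1
  1+1 = 0 carry 1
  1+0+1 = 0 carry 1
  final carry 1

0b10010011110100100011010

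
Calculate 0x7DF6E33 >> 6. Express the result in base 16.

0x1F7DB8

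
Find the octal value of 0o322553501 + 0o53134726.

Add column by column in base 8, right to left:
  1+6 = 7
  0+2 = 2
  5+7 = 4 carry 1
  3+4+1 = 0 carry 1
  5+3+1 = 1 carry 1
  5+1+1 = 7
  2+3 = 5
  2+5 = 7
  3+0 = 3

0o375710427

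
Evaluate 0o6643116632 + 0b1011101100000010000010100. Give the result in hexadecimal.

0o6643116632 = 0x368C9D9A in hexadecimal.
0b1011101100000010000010100 = 0x1760414 in hexadecimal.
Add column by column in base 16, right to left:
  A+4 = E
  9+1 = A
  D+4 = 1 carry 1
  9+0+1 = A
  C+6 = 2 carry 1
  8+7+1 = 0 carry 1
  6+1+1 = 8
  3+0 = 3

0x3802A1AE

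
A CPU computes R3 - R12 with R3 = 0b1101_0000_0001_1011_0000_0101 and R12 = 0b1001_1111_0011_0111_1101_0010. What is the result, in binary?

Subtract column by column in base 2:
  1-0 → 1
  0-1 → 1 (borrow)
  1-0-1 → 0
  0-0 → 0
  0-1 → 1 (borrow)
  0-0-1 → 1 (borrow)
  0-1-1 → 0 (borrow)
  0-1-1 → 0 (borrow)
  1-1-1 → 1 (borrow)
  1-1-1 → 1 (borrow)
  0-1-1 → 0 (borrow)
  1-0-1 → 0
  1-1 → 0
  0-1 → 1 (borrow)
  0-0-1 → 1 (borrow)
  0-0-1 → 1 (borrow)
  0-1-1 → 0 (borrow)
  0-1-1 → 0 (borrow)
  0-1-1 → 0 (borrow)
  0-1-1 → 0 (borrow)
  1-1-1 → 1 (borrow)
  0-0-1 → 1 (borrow)
  1-0-1 → 0
  1-1 → 0

0b1100001110001100110011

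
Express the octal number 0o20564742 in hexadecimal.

Each octal digit is 3 bits: 2=010 0=000 5=101 6=110 4=100 7=111 4=100 2=010.
Group the bits into nibbles: 0100 0010 1110 1001 1110 0010 → 42E9E2.

0x42E9E2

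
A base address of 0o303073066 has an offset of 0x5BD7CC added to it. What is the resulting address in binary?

0o303073066 = 0b11000011000111011000110110 in binary.
0x5BD7CC = 0b10110111101011111001100 in binary.
Add column by column in base 2, right to left:
  0+0 = 0
  1+0 = 1
  1+1 = 0 carry 1
  0+1+1 = 0 carry 1
  1+0+1 = 0 carry 1
  1+0+1 = 0 carry 1
  0+1+1 = 0 carry 1
  0+1+1 = 0 carry 1
  0+1+1 = 0 carry 1
  1+1+1 = 1 carry 1
  1+1+1 = 1 carry 1
  0+0+1 = 1
  1+1 = 0 carry 1
  1+0+1 = 0 carry 1
  1+1+1 = 1 carry 1
  0+1+1 = 0 carry 1
  0+1+1 = 0 carry 1
  0+1+1 = 0 carry 1
  1+0+1 = 0 carry 1
  1+1+1 = 1 carry 1
  0+1+1 = 0 carry 1
  0+0+1 = 1
  0+1 = 1
  0+0 = 0
  1+0 = 1
  1+0 = 1

0b11011010000100111000000010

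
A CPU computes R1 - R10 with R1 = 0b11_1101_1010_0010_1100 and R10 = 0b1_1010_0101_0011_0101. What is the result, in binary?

Subtract column by column in base 2:
  0-1 → 1 (borrow)
  0-0-1 → 1 (borrow)
  1-1-1 → 1 (borrow)
  1-0-1 → 0
  0-1 → 1 (borrow)
  1-1-1 → 1 (borrow)
  0-0-1 → 1 (borrow)
  0-0-1 → 1 (borrow)
  0-1-1 → 0 (borrow)
  1-0-1 → 0
  0-1 → 1 (borrow)
  1-0-1 → 0
  1-0 → 1
  0-1 → 1 (borrow)
  1-0-1 → 0
  1-1 → 0
  1-1 → 0
  1-0 → 1

0b100011010011110111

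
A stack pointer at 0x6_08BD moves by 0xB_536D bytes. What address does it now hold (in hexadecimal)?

Add column by column in base 16, right to left:
  D+D = A carry 1
  B+6+1 = 2 carry 1
  8+3+1 = C
  0+5 = 5
  6+B = 1 carry 1
  final carry 1

0x115C2A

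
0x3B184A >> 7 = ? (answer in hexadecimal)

7 bits is not a whole number of base-16 digits; in binary: 1110110001100001001010 >> 7 = 111011000110000.

0x7630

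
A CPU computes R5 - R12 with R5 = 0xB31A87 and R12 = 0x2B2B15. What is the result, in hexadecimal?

0x87EF72

Subtract column by column in base 16:
  7-5 → 2
  8-1 → 7
  A-B → F (borrow)
  1-2-1 → E (borrow)
  3-B-1 → 7 (borrow)
  B-2-1 → 8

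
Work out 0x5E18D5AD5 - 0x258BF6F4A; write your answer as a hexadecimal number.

0x388CDEB8B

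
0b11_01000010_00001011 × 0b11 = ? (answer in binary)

0b10011100011000100001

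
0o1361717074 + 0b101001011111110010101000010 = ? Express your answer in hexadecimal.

0x10F7837E

0o1361717074 = 0xBC79E3C in hexadecimal.
0b101001011111110010101000010 = 0x52FE542 in hexadecimal.
Add column by column in base 16, right to left:
  C+2 = E
  3+4 = 7
  E+5 = 3 carry 1
  9+E+1 = 8 carry 1
  7+F+1 = 7 carry 1
  C+2+1 = F
  B+5 = 0 carry 1
  final carry 1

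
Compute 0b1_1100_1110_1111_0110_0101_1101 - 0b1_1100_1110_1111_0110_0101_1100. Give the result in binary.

0b1

Subtract column by column in base 2:
  1-0 → 1
  0-0 → 0
  1-1 → 0
  1-1 → 0
  1-1 → 0
  0-0 → 0
  1-1 → 0
  0-0 → 0
  0-0 → 0
  1-1 → 0
  1-1 → 0
  0-0 → 0
  1-1 → 0
  1-1 → 0
  1-1 → 0
  1-1 → 0
  0-0 → 0
  1-1 → 0
  1-1 → 0
  1-1 → 0
  0-0 → 0
  0-0 → 0
  1-1 → 0
  1-1 → 0
  1-1 → 0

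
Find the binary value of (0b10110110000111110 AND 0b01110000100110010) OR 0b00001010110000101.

0b10110110000111110 AND 0b01110000100110010 = 0b00110000000110010.
Then OR with 0b00001010110000101.

0b111010110110111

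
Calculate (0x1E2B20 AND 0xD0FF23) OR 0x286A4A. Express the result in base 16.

0x386B6A

0x1E2B20 AND 0xD0FF23 = 0x102B20.
Then OR with 0x286A4A.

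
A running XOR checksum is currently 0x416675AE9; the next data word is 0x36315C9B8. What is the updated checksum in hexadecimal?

0x775729351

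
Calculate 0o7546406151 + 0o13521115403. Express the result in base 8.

0o23267523554

Add column by column in base 8, right to left:
  1+3 = 4
  5+0 = 5
  1+4 = 5
  6+5 = 3 carry 1
  0+1+1 = 2
  4+1 = 5
  6+1 = 7
  4+2 = 6
  5+5 = 2 carry 1
  7+3+1 = 3 carry 1
  0+1+1 = 2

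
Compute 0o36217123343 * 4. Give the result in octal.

Multiply each base-8 digit by 4, carrying:
  3×4 = 12 → write 4 carry 1
  4×4+1 = 17 → write 1 carry 2
  3×4+2 = 14 → write 6 carry 1
  3×4+1 = 13 → write 5 carry 1
  2×4+1 = 9 → write 1 carry 1
  1×4+1 = 5 → write 5
  7×4 = 28 → write 4 carry 3
  1×4+3 = 7 → write 7
  2×4 = 8 → write 0 carry 1
  6×4+1 = 25 → write 1 carry 3
  3×4+3 = 15 → write 7 carry 1
  remaining carry: 1

0o171074515614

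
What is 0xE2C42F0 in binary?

Expand each hex digit to 4 bits: E=1110 2=0010 C=1100 4=0100 2=0010 F=1111 0=0000.

0b1110001011000100001011110000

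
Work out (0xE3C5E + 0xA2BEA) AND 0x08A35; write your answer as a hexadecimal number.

Add column by column in base 16, right to left:
  E+A = 8 carry 1
  5+E+1 = 4 carry 1
  C+B+1 = 8 carry 1
  3+2+1 = 6
  E+A = 8 carry 1
  final carry 1
Sum = 0x186848; now AND with 0x08A35:
  1&0=0, 8&0=0, 6&8=0, 8&A=8, 4&3=0, 8&5=0

0x800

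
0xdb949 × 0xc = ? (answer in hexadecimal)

Multiply each base-16 digit by 12, carrying:
  9×12 = 108 → write c carry 6
  4×12+6 = 54 → write 6 carry 3
  9×12+3 = 111 → write f carry 6
  b×12+6 = 138 → write a carry 8
  d×12+8 = 164 → write 4 carry 10
  remaining carry: a

0xa4af6c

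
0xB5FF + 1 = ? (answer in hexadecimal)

0xB600

The trailing 2 digits are F (max in base 16), so adding 1 cascades: they roll to 0 and the next digit up increments.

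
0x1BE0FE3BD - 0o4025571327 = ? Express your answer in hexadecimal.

0x19DB8F0E6

0o4025571327 = 0x2056F2D7 in hexadecimal.
Subtract column by column in base 16:
  D-7 → 6
  B-D → E (borrow)
  3-2-1 → 0
  E-F → F (borrow)
  F-6-1 → 8
  0-5 → B (borrow)
  E-0-1 → D
  B-2 → 9
  1-0 → 1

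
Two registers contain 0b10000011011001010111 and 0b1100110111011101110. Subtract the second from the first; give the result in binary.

0b11100011101101001

Subtract column by column in base 2:
  1-0 → 1
  1-1 → 0
  1-1 → 0
  0-1 → 1 (borrow)
  1-0-1 → 0
  0-1 → 1 (borrow)
  1-1-1 → 1 (borrow)
  0-1-1 → 0 (borrow)
  0-0-1 → 1 (borrow)
  1-1-1 → 1 (borrow)
  1-1-1 → 1 (borrow)
  0-1-1 → 0 (borrow)
  1-0-1 → 0
  1-1 → 0
  0-1 → 1 (borrow)
  0-0-1 → 1 (borrow)
  0-0-1 → 1 (borrow)
  0-1-1 → 0 (borrow)
  0-1-1 → 0 (borrow)
  1-0-1 → 0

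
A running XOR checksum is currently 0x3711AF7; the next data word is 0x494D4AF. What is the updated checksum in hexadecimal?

0x7E5CE58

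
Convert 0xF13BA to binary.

0b11110001001110111010

Expand each hex digit to 4 bits: F=1111 1=0001 3=0011 B=1011 A=1010.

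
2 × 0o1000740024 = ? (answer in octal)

Multiply each base-8 digit by 2, carrying:
  4×2 = 8 → write 0 carry 1
  2×2+1 = 5 → write 5
  0×2 = 0 → write 0
  0×2 = 0 → write 0
  4×2 = 8 → write 0 carry 1
  7×2+1 = 15 → write 7 carry 1
  0×2+1 = 1 → write 1
  0×2 = 0 → write 0
  0×2 = 0 → write 0
  1×2 = 2 → write 2

0o2001700050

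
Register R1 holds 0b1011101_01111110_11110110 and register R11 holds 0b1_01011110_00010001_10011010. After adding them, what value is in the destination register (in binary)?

Add column by column in base 2, right to left:
  0+0 = 0
  1+1 = 0 carry 1
  1+0+1 = 0 carry 1
  0+1+1 = 0 carry 1
  1+1+1 = 1 carry 1
  1+0+1 = 0 carry 1
  1+0+1 = 0 carry 1
  1+1+1 = 1 carry 1
  0+1+1 = 0 carry 1
  1+0+1 = 0 carry 1
  1+0+1 = 0 carry 1
  1+0+1 = 0 carry 1
  1+1+1 = 1 carry 1
  1+0+1 = 0 carry 1
  1+0+1 = 0 carry 1
  0+0+1 = 1
  1+0 = 1
  0+1 = 1
  1+1 = 0 carry 1
  1+1+1 = 1 carry 1
  1+1+1 = 1 carry 1
  0+0+1 = 1
  1+1 = 0 carry 1
  0+0+1 = 1
  0+1 = 1

0b1101110111001000010010000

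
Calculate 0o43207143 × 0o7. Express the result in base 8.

0o366662265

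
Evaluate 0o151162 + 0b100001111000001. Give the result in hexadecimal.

0x11633

0o151162 = 0xD272 in hexadecimal.
0b100001111000001 = 0x43C1 in hexadecimal.
Add column by column in base 16, right to left:
  2+1 = 3
  7+C = 3 carry 1
  2+3+1 = 6
  D+4 = 1 carry 1
  final carry 1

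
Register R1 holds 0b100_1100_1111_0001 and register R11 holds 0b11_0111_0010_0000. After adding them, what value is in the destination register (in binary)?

0b1000010000010001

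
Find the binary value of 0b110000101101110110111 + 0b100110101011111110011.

Add column by column in base 2, right to left:
  1+1 = 0 carry 1
  1+1+1 = 1 carry 1
  1+0+1 = 0 carry 1
  0+0+1 = 1
  1+1 = 0 carry 1
  1+1+1 = 1 carry 1
  0+1+1 = 0 carry 1
  1+1+1 = 1 carry 1
  1+1+1 = 1 carry 1
  1+1+1 = 1 carry 1
  0+1+1 = 0 carry 1
  1+0+1 = 0 carry 1
  1+1+1 = 1 carry 1
  0+0+1 = 1
  1+1 = 0 carry 1
  0+0+1 = 1
  0+1 = 1
  0+1 = 1
  0+0 = 0
  1+0 = 1
  1+1 = 0 carry 1
  final carry 1

0b1010111011001110101010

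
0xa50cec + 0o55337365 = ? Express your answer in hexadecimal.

0o55337365 = 0xb5bef5 in hexadecimal.
Add column by column in base 16, right to left:
  c+5 = 1 carry 1
  e+f+1 = e carry 1
  c+e+1 = b carry 1
  0+b+1 = c
  5+5 = a
  a+b = 5 carry 1
  final carry 1

0x15acbe1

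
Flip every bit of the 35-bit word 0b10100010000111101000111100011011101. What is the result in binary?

0b01011101111000010111000011100100010

Invert each bit: 10100010000111101000111100011011101 → 01011101111000010111000011100100010.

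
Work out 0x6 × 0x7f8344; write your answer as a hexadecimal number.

0x2fd1398

Multiply each base-16 digit by 6, carrying:
  4×6 = 24 → write 8 carry 1
  4×6+1 = 25 → write 9 carry 1
  3×6+1 = 19 → write 3 carry 1
  8×6+1 = 49 → write 1 carry 3
  f×6+3 = 93 → write d carry 5
  7×6+5 = 47 → write f carry 2
  remaining carry: 2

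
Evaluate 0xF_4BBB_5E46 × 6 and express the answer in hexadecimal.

0x5BC66435A4

Multiply each base-16 digit by 6, carrying:
  6×6 = 36 → write 4 carry 2
  4×6+2 = 26 → write A carry 1
  E×6+1 = 85 → write 5 carry 5
  5×6+5 = 35 → write 3 carry 2
  B×6+2 = 68 → write 4 carry 4
  B×6+4 = 70 → write 6 carry 4
  B×6+4 = 70 → write 6 carry 4
  4×6+4 = 28 → write C carry 1
  F×6+1 = 91 → write B carry 5
  remaining carry: 5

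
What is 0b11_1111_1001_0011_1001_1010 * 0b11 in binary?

0b101111101011101011001110

Multiply each base-2 digit by 3, carrying:
  0×3 = 0 → write 0
  1×3 = 3 → write 1 carry 1
  0×3+1 = 1 → write 1
  1×3 = 3 → write 1 carry 1
  1×3+1 = 4 → write 0 carry 2
  0×3+2 = 2 → write 0 carry 1
  0×3+1 = 1 → write 1
  1×3 = 3 → write 1 carry 1
  1×3+1 = 4 → write 0 carry 2
  1×3+2 = 5 → write 1 carry 2
  0×3+2 = 2 → write 0 carry 1
  0×3+1 = 1 → write 1
  1×3 = 3 → write 1 carry 1
  0×3+1 = 1 → write 1
  0×3 = 0 → write 0
  1×3 = 3 → write 1 carry 1
  1×3+1 = 4 → write 0 carry 2
  1×3+2 = 5 → write 1 carry 2
  1×3+2 = 5 → write 1 carry 2
  1×3+2 = 5 → write 1 carry 2
  1×3+2 = 5 → write 1 carry 2
  1×3+2 = 5 → write 1 carry 2
  remaining carry: 10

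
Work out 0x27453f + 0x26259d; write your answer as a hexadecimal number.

0x4d6adc

Add column by column in base 16, right to left:
  f+d = c carry 1
  3+9+1 = d
  5+5 = a
  4+2 = 6
  7+6 = d
  2+2 = 4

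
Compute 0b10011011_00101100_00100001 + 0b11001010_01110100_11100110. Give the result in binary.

Add column by column in base 2, right to left:
  1+0 = 1
  0+1 = 1
  0+1 = 1
  0+0 = 0
  0+0 = 0
  1+1 = 0 carry 1
  0+1+1 = 0 carry 1
  0+1+1 = 0 carry 1
  0+0+1 = 1
  0+0 = 0
  1+1 = 0 carry 1
  1+0+1 = 0 carry 1
  0+1+1 = 0 carry 1
  1+1+1 = 1 carry 1
  0+1+1 = 0 carry 1
  0+0+1 = 1
  1+0 = 1
  1+1 = 0 carry 1
  0+0+1 = 1
  1+1 = 0 carry 1
  1+0+1 = 0 carry 1
  0+0+1 = 1
  0+1 = 1
  1+1 = 0 carry 1
  final carry 1

0b1011001011010000100000111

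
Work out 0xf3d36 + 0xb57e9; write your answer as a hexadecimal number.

0x1a951f

Add column by column in base 16, right to left:
  6+9 = f
  3+e = 1 carry 1
  d+7+1 = 5 carry 1
  3+5+1 = 9
  f+b = a carry 1
  final carry 1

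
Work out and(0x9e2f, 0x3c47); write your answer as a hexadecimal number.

0x1c07

AND each hex digit independently (no carries):
  9&3=1, e&c=c, 2&4=0, f&7=7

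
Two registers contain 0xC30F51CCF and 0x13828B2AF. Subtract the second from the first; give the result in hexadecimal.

0xAF8CC6A20

Subtract column by column in base 16:
  F-F → 0
  C-A → 2
  C-2 → A
  1-B → 6 (borrow)
  5-8-1 → C (borrow)
  F-2-1 → C
  0-8 → 8 (borrow)
  3-3-1 → F (borrow)
  C-1-1 → A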